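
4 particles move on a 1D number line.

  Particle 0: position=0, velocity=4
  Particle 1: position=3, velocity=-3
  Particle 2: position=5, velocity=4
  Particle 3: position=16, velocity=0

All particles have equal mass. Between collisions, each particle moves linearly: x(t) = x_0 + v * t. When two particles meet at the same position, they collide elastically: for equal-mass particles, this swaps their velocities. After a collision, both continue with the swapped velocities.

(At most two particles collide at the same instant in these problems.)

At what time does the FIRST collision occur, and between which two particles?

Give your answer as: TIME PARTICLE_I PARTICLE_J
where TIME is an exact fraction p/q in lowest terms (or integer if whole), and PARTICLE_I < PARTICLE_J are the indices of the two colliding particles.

Answer: 3/7 0 1

Derivation:
Pair (0,1): pos 0,3 vel 4,-3 -> gap=3, closing at 7/unit, collide at t=3/7
Pair (1,2): pos 3,5 vel -3,4 -> not approaching (rel speed -7 <= 0)
Pair (2,3): pos 5,16 vel 4,0 -> gap=11, closing at 4/unit, collide at t=11/4
Earliest collision: t=3/7 between 0 and 1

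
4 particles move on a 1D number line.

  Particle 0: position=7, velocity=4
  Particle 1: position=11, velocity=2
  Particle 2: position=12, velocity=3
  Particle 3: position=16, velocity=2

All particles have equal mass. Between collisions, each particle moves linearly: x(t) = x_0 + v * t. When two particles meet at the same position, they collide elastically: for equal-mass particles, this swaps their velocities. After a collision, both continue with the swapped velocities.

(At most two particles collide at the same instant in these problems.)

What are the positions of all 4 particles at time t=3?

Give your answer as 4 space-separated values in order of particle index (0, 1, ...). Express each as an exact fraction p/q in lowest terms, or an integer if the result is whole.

Answer: 17 19 21 22

Derivation:
Collision at t=2: particles 0 and 1 swap velocities; positions: p0=15 p1=15 p2=18 p3=20; velocities now: v0=2 v1=4 v2=3 v3=2
Advance to t=3 (no further collisions before then); velocities: v0=2 v1=4 v2=3 v3=2; positions = 17 19 21 22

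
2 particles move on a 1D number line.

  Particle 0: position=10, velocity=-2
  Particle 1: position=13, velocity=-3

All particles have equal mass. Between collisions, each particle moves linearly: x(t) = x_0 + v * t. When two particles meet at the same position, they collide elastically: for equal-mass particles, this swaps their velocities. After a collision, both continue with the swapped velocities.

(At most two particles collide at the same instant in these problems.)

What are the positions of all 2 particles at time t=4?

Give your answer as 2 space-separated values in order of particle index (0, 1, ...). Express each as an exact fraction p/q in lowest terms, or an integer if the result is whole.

Answer: 1 2

Derivation:
Collision at t=3: particles 0 and 1 swap velocities; positions: p0=4 p1=4; velocities now: v0=-3 v1=-2
Advance to t=4 (no further collisions before then); velocities: v0=-3 v1=-2; positions = 1 2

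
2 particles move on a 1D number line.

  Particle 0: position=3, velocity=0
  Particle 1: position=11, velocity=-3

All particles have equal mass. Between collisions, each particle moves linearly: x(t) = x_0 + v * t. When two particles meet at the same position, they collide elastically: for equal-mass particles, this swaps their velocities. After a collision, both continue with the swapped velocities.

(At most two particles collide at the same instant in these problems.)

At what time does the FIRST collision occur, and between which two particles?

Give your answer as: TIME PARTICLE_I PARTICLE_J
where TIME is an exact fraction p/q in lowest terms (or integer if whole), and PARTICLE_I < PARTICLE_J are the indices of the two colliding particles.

Answer: 8/3 0 1

Derivation:
Pair (0,1): pos 3,11 vel 0,-3 -> gap=8, closing at 3/unit, collide at t=8/3
Earliest collision: t=8/3 between 0 and 1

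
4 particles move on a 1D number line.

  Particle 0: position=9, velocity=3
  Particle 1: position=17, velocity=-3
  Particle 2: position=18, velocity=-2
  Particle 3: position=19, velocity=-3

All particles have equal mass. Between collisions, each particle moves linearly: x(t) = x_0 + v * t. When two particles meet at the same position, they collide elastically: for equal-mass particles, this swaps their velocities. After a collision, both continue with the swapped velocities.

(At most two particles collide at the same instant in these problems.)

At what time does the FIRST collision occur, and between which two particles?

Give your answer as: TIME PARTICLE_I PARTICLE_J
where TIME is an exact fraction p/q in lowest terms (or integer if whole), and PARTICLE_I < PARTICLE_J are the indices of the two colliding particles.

Pair (0,1): pos 9,17 vel 3,-3 -> gap=8, closing at 6/unit, collide at t=4/3
Pair (1,2): pos 17,18 vel -3,-2 -> not approaching (rel speed -1 <= 0)
Pair (2,3): pos 18,19 vel -2,-3 -> gap=1, closing at 1/unit, collide at t=1
Earliest collision: t=1 between 2 and 3

Answer: 1 2 3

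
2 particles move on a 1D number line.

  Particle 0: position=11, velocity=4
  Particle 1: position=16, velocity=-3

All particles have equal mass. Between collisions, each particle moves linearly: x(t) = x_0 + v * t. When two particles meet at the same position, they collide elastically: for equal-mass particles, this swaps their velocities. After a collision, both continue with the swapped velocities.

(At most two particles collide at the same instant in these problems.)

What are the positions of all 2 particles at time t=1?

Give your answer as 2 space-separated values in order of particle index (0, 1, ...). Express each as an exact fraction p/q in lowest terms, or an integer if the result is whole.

Answer: 13 15

Derivation:
Collision at t=5/7: particles 0 and 1 swap velocities; positions: p0=97/7 p1=97/7; velocities now: v0=-3 v1=4
Advance to t=1 (no further collisions before then); velocities: v0=-3 v1=4; positions = 13 15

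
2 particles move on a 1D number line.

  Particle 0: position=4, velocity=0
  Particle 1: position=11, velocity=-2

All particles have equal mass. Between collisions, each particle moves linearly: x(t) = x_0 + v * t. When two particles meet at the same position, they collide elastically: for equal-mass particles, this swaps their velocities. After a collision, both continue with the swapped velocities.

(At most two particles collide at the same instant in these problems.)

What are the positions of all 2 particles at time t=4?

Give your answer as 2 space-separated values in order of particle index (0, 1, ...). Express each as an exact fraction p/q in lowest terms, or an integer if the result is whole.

Answer: 3 4

Derivation:
Collision at t=7/2: particles 0 and 1 swap velocities; positions: p0=4 p1=4; velocities now: v0=-2 v1=0
Advance to t=4 (no further collisions before then); velocities: v0=-2 v1=0; positions = 3 4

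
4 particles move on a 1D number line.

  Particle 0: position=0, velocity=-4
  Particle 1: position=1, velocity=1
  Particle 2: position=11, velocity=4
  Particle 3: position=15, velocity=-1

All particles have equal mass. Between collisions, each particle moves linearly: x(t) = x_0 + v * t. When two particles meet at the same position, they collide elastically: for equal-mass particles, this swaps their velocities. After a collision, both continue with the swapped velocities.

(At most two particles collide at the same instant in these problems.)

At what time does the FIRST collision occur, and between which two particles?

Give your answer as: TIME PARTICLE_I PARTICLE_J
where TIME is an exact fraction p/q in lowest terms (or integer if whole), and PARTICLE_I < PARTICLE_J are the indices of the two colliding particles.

Answer: 4/5 2 3

Derivation:
Pair (0,1): pos 0,1 vel -4,1 -> not approaching (rel speed -5 <= 0)
Pair (1,2): pos 1,11 vel 1,4 -> not approaching (rel speed -3 <= 0)
Pair (2,3): pos 11,15 vel 4,-1 -> gap=4, closing at 5/unit, collide at t=4/5
Earliest collision: t=4/5 between 2 and 3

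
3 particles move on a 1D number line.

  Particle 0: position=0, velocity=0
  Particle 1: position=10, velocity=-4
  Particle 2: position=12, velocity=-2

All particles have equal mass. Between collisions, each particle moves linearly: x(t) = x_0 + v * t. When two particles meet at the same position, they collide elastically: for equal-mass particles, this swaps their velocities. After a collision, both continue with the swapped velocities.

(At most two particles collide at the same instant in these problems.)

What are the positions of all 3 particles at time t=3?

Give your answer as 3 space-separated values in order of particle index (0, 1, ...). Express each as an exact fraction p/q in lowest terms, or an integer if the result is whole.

Collision at t=5/2: particles 0 and 1 swap velocities; positions: p0=0 p1=0 p2=7; velocities now: v0=-4 v1=0 v2=-2
Advance to t=3 (no further collisions before then); velocities: v0=-4 v1=0 v2=-2; positions = -2 0 6

Answer: -2 0 6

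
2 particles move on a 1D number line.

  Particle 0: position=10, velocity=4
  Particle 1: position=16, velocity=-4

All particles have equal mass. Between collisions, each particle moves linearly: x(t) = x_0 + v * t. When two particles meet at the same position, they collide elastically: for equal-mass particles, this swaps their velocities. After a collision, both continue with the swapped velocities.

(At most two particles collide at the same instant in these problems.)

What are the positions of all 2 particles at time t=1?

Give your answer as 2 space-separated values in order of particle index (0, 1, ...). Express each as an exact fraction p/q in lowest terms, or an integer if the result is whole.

Answer: 12 14

Derivation:
Collision at t=3/4: particles 0 and 1 swap velocities; positions: p0=13 p1=13; velocities now: v0=-4 v1=4
Advance to t=1 (no further collisions before then); velocities: v0=-4 v1=4; positions = 12 14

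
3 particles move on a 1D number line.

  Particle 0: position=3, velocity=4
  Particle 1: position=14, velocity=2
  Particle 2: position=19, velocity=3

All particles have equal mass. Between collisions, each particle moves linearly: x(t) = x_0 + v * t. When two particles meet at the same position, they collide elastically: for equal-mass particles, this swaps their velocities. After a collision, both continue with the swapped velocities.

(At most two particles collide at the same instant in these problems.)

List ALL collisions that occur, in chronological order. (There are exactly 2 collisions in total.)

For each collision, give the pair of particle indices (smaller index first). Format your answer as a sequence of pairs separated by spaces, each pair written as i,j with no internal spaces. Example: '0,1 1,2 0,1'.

Collision at t=11/2: particles 0 and 1 swap velocities; positions: p0=25 p1=25 p2=71/2; velocities now: v0=2 v1=4 v2=3
Collision at t=16: particles 1 and 2 swap velocities; positions: p0=46 p1=67 p2=67; velocities now: v0=2 v1=3 v2=4

Answer: 0,1 1,2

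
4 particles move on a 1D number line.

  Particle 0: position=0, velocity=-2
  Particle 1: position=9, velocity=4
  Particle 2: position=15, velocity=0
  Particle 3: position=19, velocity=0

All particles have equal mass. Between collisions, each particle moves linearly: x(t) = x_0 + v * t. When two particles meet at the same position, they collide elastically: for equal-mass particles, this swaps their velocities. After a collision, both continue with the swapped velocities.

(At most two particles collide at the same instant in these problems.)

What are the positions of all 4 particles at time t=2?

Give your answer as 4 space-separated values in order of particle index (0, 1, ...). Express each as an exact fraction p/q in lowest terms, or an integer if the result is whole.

Collision at t=3/2: particles 1 and 2 swap velocities; positions: p0=-3 p1=15 p2=15 p3=19; velocities now: v0=-2 v1=0 v2=4 v3=0
Advance to t=2 (no further collisions before then); velocities: v0=-2 v1=0 v2=4 v3=0; positions = -4 15 17 19

Answer: -4 15 17 19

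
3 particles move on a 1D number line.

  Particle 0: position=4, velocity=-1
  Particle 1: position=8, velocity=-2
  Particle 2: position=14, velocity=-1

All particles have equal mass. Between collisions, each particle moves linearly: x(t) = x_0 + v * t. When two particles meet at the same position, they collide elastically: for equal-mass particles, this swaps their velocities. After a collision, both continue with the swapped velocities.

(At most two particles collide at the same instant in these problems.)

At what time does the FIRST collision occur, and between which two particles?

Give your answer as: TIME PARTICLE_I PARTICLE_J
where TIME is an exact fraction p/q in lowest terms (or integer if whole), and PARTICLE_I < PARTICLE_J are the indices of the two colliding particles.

Answer: 4 0 1

Derivation:
Pair (0,1): pos 4,8 vel -1,-2 -> gap=4, closing at 1/unit, collide at t=4
Pair (1,2): pos 8,14 vel -2,-1 -> not approaching (rel speed -1 <= 0)
Earliest collision: t=4 between 0 and 1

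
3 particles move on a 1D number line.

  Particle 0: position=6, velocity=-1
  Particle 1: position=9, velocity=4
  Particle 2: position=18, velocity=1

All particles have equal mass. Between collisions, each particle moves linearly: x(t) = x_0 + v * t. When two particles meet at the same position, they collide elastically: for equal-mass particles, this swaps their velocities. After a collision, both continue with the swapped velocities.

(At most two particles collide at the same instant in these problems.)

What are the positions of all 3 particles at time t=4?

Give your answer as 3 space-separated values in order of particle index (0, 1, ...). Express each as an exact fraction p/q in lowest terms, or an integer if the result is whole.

Answer: 2 22 25

Derivation:
Collision at t=3: particles 1 and 2 swap velocities; positions: p0=3 p1=21 p2=21; velocities now: v0=-1 v1=1 v2=4
Advance to t=4 (no further collisions before then); velocities: v0=-1 v1=1 v2=4; positions = 2 22 25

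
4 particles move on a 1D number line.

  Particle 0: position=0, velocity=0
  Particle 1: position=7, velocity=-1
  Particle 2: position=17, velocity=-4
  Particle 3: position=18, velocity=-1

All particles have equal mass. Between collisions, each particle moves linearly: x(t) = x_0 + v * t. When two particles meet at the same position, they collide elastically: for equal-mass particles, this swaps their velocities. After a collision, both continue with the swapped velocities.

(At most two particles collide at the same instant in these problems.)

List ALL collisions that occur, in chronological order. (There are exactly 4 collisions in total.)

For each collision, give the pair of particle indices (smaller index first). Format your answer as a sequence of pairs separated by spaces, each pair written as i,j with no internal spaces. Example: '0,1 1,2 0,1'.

Answer: 1,2 0,1 1,2 2,3

Derivation:
Collision at t=10/3: particles 1 and 2 swap velocities; positions: p0=0 p1=11/3 p2=11/3 p3=44/3; velocities now: v0=0 v1=-4 v2=-1 v3=-1
Collision at t=17/4: particles 0 and 1 swap velocities; positions: p0=0 p1=0 p2=11/4 p3=55/4; velocities now: v0=-4 v1=0 v2=-1 v3=-1
Collision at t=7: particles 1 and 2 swap velocities; positions: p0=-11 p1=0 p2=0 p3=11; velocities now: v0=-4 v1=-1 v2=0 v3=-1
Collision at t=18: particles 2 and 3 swap velocities; positions: p0=-55 p1=-11 p2=0 p3=0; velocities now: v0=-4 v1=-1 v2=-1 v3=0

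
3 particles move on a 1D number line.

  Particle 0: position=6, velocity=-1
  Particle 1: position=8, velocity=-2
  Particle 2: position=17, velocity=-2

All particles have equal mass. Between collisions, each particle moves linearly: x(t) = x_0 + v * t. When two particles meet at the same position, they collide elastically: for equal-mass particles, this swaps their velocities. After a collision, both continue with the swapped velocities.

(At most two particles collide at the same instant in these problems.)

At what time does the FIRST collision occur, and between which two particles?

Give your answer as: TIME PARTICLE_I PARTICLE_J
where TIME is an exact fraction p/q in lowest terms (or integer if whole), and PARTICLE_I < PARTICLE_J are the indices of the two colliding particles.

Answer: 2 0 1

Derivation:
Pair (0,1): pos 6,8 vel -1,-2 -> gap=2, closing at 1/unit, collide at t=2
Pair (1,2): pos 8,17 vel -2,-2 -> not approaching (rel speed 0 <= 0)
Earliest collision: t=2 between 0 and 1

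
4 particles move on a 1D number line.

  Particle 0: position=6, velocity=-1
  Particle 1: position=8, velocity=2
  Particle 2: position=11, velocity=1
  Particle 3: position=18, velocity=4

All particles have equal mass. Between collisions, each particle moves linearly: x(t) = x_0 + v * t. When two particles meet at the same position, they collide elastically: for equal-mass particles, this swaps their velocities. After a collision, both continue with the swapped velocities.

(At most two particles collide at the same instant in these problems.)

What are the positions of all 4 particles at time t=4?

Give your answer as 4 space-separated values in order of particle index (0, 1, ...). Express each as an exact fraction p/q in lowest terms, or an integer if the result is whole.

Collision at t=3: particles 1 and 2 swap velocities; positions: p0=3 p1=14 p2=14 p3=30; velocities now: v0=-1 v1=1 v2=2 v3=4
Advance to t=4 (no further collisions before then); velocities: v0=-1 v1=1 v2=2 v3=4; positions = 2 15 16 34

Answer: 2 15 16 34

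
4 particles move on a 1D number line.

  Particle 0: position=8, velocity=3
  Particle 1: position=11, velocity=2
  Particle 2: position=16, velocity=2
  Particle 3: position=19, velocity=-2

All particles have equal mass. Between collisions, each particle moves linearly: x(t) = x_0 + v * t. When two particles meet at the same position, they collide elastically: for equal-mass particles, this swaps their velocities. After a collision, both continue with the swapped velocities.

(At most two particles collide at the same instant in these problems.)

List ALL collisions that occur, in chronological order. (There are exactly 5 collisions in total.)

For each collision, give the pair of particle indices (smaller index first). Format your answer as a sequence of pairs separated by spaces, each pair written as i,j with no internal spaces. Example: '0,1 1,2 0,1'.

Collision at t=3/4: particles 2 and 3 swap velocities; positions: p0=41/4 p1=25/2 p2=35/2 p3=35/2; velocities now: v0=3 v1=2 v2=-2 v3=2
Collision at t=2: particles 1 and 2 swap velocities; positions: p0=14 p1=15 p2=15 p3=20; velocities now: v0=3 v1=-2 v2=2 v3=2
Collision at t=11/5: particles 0 and 1 swap velocities; positions: p0=73/5 p1=73/5 p2=77/5 p3=102/5; velocities now: v0=-2 v1=3 v2=2 v3=2
Collision at t=3: particles 1 and 2 swap velocities; positions: p0=13 p1=17 p2=17 p3=22; velocities now: v0=-2 v1=2 v2=3 v3=2
Collision at t=8: particles 2 and 3 swap velocities; positions: p0=3 p1=27 p2=32 p3=32; velocities now: v0=-2 v1=2 v2=2 v3=3

Answer: 2,3 1,2 0,1 1,2 2,3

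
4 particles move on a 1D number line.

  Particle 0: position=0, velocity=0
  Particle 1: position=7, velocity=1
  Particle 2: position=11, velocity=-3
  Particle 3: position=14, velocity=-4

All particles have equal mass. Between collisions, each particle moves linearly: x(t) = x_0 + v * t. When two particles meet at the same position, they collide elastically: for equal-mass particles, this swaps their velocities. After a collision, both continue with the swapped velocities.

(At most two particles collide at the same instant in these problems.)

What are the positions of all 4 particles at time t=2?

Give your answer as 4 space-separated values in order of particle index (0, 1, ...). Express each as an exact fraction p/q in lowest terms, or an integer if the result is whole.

Answer: 0 5 6 9

Derivation:
Collision at t=1: particles 1 and 2 swap velocities; positions: p0=0 p1=8 p2=8 p3=10; velocities now: v0=0 v1=-3 v2=1 v3=-4
Collision at t=7/5: particles 2 and 3 swap velocities; positions: p0=0 p1=34/5 p2=42/5 p3=42/5; velocities now: v0=0 v1=-3 v2=-4 v3=1
Advance to t=2 (no further collisions before then); velocities: v0=0 v1=-3 v2=-4 v3=1; positions = 0 5 6 9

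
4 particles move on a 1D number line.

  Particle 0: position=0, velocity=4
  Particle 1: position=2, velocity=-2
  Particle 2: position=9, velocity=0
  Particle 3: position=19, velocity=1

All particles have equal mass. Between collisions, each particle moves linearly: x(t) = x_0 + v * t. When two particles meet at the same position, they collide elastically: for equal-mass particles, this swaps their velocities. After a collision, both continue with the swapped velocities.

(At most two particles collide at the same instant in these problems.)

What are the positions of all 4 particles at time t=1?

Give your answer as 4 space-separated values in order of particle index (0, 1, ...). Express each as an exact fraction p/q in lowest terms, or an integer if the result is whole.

Answer: 0 4 9 20

Derivation:
Collision at t=1/3: particles 0 and 1 swap velocities; positions: p0=4/3 p1=4/3 p2=9 p3=58/3; velocities now: v0=-2 v1=4 v2=0 v3=1
Advance to t=1 (no further collisions before then); velocities: v0=-2 v1=4 v2=0 v3=1; positions = 0 4 9 20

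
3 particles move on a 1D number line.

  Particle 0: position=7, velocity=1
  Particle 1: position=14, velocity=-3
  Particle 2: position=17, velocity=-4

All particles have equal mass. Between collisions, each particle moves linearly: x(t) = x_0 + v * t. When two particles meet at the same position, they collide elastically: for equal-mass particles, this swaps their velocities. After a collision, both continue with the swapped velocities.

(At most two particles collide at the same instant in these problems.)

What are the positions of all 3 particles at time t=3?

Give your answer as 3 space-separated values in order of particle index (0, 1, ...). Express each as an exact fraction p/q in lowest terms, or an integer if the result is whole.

Answer: 5 5 10

Derivation:
Collision at t=7/4: particles 0 and 1 swap velocities; positions: p0=35/4 p1=35/4 p2=10; velocities now: v0=-3 v1=1 v2=-4
Collision at t=2: particles 1 and 2 swap velocities; positions: p0=8 p1=9 p2=9; velocities now: v0=-3 v1=-4 v2=1
Collision at t=3: particles 0 and 1 swap velocities; positions: p0=5 p1=5 p2=10; velocities now: v0=-4 v1=-3 v2=1
Advance to t=3 (no further collisions before then); velocities: v0=-4 v1=-3 v2=1; positions = 5 5 10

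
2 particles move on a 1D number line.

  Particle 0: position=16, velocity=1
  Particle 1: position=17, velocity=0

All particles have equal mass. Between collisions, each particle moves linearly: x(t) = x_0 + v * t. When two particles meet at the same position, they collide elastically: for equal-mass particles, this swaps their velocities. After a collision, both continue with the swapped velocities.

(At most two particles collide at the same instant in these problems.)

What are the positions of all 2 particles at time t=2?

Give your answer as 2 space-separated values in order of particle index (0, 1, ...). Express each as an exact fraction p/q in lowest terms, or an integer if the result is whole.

Answer: 17 18

Derivation:
Collision at t=1: particles 0 and 1 swap velocities; positions: p0=17 p1=17; velocities now: v0=0 v1=1
Advance to t=2 (no further collisions before then); velocities: v0=0 v1=1; positions = 17 18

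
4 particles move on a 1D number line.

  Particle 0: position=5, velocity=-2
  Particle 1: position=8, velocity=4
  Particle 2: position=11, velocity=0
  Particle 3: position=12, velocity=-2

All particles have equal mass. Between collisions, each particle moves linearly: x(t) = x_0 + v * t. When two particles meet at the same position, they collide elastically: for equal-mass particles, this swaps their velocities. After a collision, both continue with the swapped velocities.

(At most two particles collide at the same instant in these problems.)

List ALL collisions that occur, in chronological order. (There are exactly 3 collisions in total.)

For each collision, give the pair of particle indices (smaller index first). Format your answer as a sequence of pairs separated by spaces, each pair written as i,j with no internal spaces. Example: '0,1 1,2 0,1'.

Collision at t=1/2: particles 2 and 3 swap velocities; positions: p0=4 p1=10 p2=11 p3=11; velocities now: v0=-2 v1=4 v2=-2 v3=0
Collision at t=2/3: particles 1 and 2 swap velocities; positions: p0=11/3 p1=32/3 p2=32/3 p3=11; velocities now: v0=-2 v1=-2 v2=4 v3=0
Collision at t=3/4: particles 2 and 3 swap velocities; positions: p0=7/2 p1=21/2 p2=11 p3=11; velocities now: v0=-2 v1=-2 v2=0 v3=4

Answer: 2,3 1,2 2,3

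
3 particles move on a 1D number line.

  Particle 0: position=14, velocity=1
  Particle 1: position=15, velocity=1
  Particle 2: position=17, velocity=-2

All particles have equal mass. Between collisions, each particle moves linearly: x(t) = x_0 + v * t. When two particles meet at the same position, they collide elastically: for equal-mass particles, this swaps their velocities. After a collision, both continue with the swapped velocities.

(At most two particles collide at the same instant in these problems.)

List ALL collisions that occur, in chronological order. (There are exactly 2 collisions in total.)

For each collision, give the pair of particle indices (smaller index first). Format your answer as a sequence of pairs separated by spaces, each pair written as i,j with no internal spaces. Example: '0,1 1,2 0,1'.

Collision at t=2/3: particles 1 and 2 swap velocities; positions: p0=44/3 p1=47/3 p2=47/3; velocities now: v0=1 v1=-2 v2=1
Collision at t=1: particles 0 and 1 swap velocities; positions: p0=15 p1=15 p2=16; velocities now: v0=-2 v1=1 v2=1

Answer: 1,2 0,1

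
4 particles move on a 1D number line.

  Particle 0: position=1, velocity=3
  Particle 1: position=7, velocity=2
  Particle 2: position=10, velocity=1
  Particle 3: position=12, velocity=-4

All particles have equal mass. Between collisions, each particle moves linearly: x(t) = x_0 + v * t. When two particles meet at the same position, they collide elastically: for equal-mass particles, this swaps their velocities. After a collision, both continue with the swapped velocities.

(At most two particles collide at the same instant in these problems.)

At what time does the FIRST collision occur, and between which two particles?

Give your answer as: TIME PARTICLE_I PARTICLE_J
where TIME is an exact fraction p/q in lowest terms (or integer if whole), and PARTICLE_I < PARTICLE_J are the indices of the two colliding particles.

Pair (0,1): pos 1,7 vel 3,2 -> gap=6, closing at 1/unit, collide at t=6
Pair (1,2): pos 7,10 vel 2,1 -> gap=3, closing at 1/unit, collide at t=3
Pair (2,3): pos 10,12 vel 1,-4 -> gap=2, closing at 5/unit, collide at t=2/5
Earliest collision: t=2/5 between 2 and 3

Answer: 2/5 2 3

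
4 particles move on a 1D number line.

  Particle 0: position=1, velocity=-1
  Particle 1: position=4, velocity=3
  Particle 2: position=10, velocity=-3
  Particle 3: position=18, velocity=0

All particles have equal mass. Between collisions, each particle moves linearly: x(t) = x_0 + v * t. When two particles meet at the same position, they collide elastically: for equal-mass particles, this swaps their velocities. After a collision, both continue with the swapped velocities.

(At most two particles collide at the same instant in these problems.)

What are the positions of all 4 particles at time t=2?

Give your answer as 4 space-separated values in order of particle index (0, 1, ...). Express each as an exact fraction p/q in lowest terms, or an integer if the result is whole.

Collision at t=1: particles 1 and 2 swap velocities; positions: p0=0 p1=7 p2=7 p3=18; velocities now: v0=-1 v1=-3 v2=3 v3=0
Advance to t=2 (no further collisions before then); velocities: v0=-1 v1=-3 v2=3 v3=0; positions = -1 4 10 18

Answer: -1 4 10 18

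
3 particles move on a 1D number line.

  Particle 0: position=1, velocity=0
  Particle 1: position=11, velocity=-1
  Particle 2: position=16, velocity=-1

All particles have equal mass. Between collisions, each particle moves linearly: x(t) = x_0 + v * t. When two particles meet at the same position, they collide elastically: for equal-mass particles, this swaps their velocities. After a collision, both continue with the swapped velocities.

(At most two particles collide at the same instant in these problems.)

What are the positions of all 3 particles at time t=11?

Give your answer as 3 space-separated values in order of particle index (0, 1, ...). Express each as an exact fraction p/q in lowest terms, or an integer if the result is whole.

Collision at t=10: particles 0 and 1 swap velocities; positions: p0=1 p1=1 p2=6; velocities now: v0=-1 v1=0 v2=-1
Advance to t=11 (no further collisions before then); velocities: v0=-1 v1=0 v2=-1; positions = 0 1 5

Answer: 0 1 5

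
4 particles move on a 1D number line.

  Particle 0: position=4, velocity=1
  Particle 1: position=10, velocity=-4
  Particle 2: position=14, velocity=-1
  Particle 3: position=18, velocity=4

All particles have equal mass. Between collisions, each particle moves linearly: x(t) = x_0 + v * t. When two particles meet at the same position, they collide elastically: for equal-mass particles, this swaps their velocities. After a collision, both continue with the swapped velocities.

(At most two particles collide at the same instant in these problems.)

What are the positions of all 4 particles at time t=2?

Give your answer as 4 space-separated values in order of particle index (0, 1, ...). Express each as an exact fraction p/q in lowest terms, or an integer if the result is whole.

Collision at t=6/5: particles 0 and 1 swap velocities; positions: p0=26/5 p1=26/5 p2=64/5 p3=114/5; velocities now: v0=-4 v1=1 v2=-1 v3=4
Advance to t=2 (no further collisions before then); velocities: v0=-4 v1=1 v2=-1 v3=4; positions = 2 6 12 26

Answer: 2 6 12 26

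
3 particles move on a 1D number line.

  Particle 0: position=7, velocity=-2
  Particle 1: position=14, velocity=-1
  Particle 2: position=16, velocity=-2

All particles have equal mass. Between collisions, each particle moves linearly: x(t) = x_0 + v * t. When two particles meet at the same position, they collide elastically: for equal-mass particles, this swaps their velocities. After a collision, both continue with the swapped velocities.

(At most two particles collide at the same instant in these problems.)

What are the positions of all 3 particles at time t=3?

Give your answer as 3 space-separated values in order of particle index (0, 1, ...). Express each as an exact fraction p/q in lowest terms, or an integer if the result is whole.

Collision at t=2: particles 1 and 2 swap velocities; positions: p0=3 p1=12 p2=12; velocities now: v0=-2 v1=-2 v2=-1
Advance to t=3 (no further collisions before then); velocities: v0=-2 v1=-2 v2=-1; positions = 1 10 11

Answer: 1 10 11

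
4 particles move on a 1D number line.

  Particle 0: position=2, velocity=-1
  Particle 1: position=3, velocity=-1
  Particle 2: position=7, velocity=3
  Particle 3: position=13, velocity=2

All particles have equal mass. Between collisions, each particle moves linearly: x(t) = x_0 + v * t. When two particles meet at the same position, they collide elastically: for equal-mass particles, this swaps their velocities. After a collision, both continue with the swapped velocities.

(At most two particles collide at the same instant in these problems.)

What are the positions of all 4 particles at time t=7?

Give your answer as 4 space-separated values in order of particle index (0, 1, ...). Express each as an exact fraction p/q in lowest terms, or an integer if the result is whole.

Answer: -5 -4 27 28

Derivation:
Collision at t=6: particles 2 and 3 swap velocities; positions: p0=-4 p1=-3 p2=25 p3=25; velocities now: v0=-1 v1=-1 v2=2 v3=3
Advance to t=7 (no further collisions before then); velocities: v0=-1 v1=-1 v2=2 v3=3; positions = -5 -4 27 28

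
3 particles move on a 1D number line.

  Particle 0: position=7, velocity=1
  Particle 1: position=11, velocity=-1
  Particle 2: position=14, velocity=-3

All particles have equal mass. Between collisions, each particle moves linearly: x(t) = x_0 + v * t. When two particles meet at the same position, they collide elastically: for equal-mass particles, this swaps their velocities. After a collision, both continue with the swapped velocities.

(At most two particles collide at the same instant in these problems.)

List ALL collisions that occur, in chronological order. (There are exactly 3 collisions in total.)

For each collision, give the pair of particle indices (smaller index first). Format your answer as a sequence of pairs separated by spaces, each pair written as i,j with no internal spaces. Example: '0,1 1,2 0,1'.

Collision at t=3/2: particles 1 and 2 swap velocities; positions: p0=17/2 p1=19/2 p2=19/2; velocities now: v0=1 v1=-3 v2=-1
Collision at t=7/4: particles 0 and 1 swap velocities; positions: p0=35/4 p1=35/4 p2=37/4; velocities now: v0=-3 v1=1 v2=-1
Collision at t=2: particles 1 and 2 swap velocities; positions: p0=8 p1=9 p2=9; velocities now: v0=-3 v1=-1 v2=1

Answer: 1,2 0,1 1,2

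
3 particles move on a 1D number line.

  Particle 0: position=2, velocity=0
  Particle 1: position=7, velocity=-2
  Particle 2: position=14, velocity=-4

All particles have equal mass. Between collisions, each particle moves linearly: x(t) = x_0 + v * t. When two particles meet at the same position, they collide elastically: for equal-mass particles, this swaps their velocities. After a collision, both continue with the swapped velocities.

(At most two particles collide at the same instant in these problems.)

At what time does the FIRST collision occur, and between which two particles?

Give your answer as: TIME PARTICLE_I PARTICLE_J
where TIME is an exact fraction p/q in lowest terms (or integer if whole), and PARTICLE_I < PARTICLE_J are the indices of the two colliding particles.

Answer: 5/2 0 1

Derivation:
Pair (0,1): pos 2,7 vel 0,-2 -> gap=5, closing at 2/unit, collide at t=5/2
Pair (1,2): pos 7,14 vel -2,-4 -> gap=7, closing at 2/unit, collide at t=7/2
Earliest collision: t=5/2 between 0 and 1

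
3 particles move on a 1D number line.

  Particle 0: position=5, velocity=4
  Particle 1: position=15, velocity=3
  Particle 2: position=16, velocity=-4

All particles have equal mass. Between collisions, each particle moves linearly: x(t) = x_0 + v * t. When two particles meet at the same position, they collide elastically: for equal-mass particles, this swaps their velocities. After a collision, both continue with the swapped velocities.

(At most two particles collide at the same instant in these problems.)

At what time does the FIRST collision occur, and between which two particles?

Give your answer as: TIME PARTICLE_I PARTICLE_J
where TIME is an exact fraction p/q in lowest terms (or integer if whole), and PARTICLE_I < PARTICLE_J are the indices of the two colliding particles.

Answer: 1/7 1 2

Derivation:
Pair (0,1): pos 5,15 vel 4,3 -> gap=10, closing at 1/unit, collide at t=10
Pair (1,2): pos 15,16 vel 3,-4 -> gap=1, closing at 7/unit, collide at t=1/7
Earliest collision: t=1/7 between 1 and 2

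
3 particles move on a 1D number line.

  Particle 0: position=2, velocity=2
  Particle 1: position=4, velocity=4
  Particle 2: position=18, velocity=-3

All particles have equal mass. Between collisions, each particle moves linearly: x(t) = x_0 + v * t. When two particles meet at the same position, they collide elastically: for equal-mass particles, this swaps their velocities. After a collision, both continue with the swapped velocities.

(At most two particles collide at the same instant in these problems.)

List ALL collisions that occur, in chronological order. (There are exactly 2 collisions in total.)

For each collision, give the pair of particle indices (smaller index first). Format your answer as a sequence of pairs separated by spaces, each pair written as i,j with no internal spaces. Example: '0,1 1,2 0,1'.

Answer: 1,2 0,1

Derivation:
Collision at t=2: particles 1 and 2 swap velocities; positions: p0=6 p1=12 p2=12; velocities now: v0=2 v1=-3 v2=4
Collision at t=16/5: particles 0 and 1 swap velocities; positions: p0=42/5 p1=42/5 p2=84/5; velocities now: v0=-3 v1=2 v2=4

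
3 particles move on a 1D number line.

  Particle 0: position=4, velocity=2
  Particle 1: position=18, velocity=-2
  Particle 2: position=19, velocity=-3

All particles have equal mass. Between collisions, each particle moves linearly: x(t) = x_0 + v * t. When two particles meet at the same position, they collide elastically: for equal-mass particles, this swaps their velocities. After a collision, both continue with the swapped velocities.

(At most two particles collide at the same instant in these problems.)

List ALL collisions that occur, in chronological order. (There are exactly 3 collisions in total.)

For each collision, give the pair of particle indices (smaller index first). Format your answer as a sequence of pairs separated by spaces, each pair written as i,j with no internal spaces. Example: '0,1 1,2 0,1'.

Answer: 1,2 0,1 1,2

Derivation:
Collision at t=1: particles 1 and 2 swap velocities; positions: p0=6 p1=16 p2=16; velocities now: v0=2 v1=-3 v2=-2
Collision at t=3: particles 0 and 1 swap velocities; positions: p0=10 p1=10 p2=12; velocities now: v0=-3 v1=2 v2=-2
Collision at t=7/2: particles 1 and 2 swap velocities; positions: p0=17/2 p1=11 p2=11; velocities now: v0=-3 v1=-2 v2=2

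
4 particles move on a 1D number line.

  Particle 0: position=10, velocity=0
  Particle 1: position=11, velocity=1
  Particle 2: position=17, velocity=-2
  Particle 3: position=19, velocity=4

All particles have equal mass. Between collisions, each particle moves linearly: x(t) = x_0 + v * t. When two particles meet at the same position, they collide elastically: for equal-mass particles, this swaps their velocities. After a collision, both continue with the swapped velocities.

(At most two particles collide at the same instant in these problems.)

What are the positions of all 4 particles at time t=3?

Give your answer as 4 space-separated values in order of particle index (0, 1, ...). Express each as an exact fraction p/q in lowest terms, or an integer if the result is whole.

Answer: 10 11 14 31

Derivation:
Collision at t=2: particles 1 and 2 swap velocities; positions: p0=10 p1=13 p2=13 p3=27; velocities now: v0=0 v1=-2 v2=1 v3=4
Advance to t=3 (no further collisions before then); velocities: v0=0 v1=-2 v2=1 v3=4; positions = 10 11 14 31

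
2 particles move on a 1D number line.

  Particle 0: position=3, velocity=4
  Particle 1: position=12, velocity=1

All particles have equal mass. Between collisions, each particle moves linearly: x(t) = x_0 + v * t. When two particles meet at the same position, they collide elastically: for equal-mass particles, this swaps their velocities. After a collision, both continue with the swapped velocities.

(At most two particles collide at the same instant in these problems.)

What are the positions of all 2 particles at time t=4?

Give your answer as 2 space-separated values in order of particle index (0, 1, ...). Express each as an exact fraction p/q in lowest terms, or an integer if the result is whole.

Collision at t=3: particles 0 and 1 swap velocities; positions: p0=15 p1=15; velocities now: v0=1 v1=4
Advance to t=4 (no further collisions before then); velocities: v0=1 v1=4; positions = 16 19

Answer: 16 19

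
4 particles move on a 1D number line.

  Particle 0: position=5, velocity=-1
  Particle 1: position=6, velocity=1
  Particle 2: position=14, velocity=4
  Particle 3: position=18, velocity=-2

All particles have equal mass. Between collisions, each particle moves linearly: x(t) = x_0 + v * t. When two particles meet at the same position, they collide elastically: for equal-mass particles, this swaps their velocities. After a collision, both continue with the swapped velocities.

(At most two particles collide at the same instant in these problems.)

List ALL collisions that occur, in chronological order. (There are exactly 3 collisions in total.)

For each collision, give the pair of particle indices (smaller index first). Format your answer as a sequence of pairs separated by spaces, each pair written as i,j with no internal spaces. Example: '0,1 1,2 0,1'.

Answer: 2,3 1,2 0,1

Derivation:
Collision at t=2/3: particles 2 and 3 swap velocities; positions: p0=13/3 p1=20/3 p2=50/3 p3=50/3; velocities now: v0=-1 v1=1 v2=-2 v3=4
Collision at t=4: particles 1 and 2 swap velocities; positions: p0=1 p1=10 p2=10 p3=30; velocities now: v0=-1 v1=-2 v2=1 v3=4
Collision at t=13: particles 0 and 1 swap velocities; positions: p0=-8 p1=-8 p2=19 p3=66; velocities now: v0=-2 v1=-1 v2=1 v3=4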